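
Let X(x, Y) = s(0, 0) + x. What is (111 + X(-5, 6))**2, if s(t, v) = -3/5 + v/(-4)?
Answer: 277729/25 ≈ 11109.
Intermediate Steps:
s(t, v) = -3/5 - v/4 (s(t, v) = -3*1/5 + v*(-1/4) = -3/5 - v/4)
X(x, Y) = -3/5 + x (X(x, Y) = (-3/5 - 1/4*0) + x = (-3/5 + 0) + x = -3/5 + x)
(111 + X(-5, 6))**2 = (111 + (-3/5 - 5))**2 = (111 - 28/5)**2 = (527/5)**2 = 277729/25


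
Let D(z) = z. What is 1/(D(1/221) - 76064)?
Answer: -221/16810143 ≈ -1.3147e-5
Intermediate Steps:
1/(D(1/221) - 76064) = 1/(1/221 - 76064) = 1/(-16810143/221) = -221/16810143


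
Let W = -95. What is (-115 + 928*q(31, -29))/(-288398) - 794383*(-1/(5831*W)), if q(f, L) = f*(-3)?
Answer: -181227095479/159756630110 ≈ -1.1344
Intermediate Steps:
q(f, L) = -3*f
(-115 + 928*q(31, -29))/(-288398) - 794383*(-1/(5831*W)) = (-115 + 928*(-3*31))/(-288398) - 794383/((49*(-119))*(-95)) = (-115 + 928*(-93))*(-1/288398) - 794383/((-5831*(-95))) = (-115 - 86304)*(-1/288398) - 794383/553945 = -86419*(-1/288398) - 794383*1/553945 = 86419/288398 - 794383/553945 = -181227095479/159756630110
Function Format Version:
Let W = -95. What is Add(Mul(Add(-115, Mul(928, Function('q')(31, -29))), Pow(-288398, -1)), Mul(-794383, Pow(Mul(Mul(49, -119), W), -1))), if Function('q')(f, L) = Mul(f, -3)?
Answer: Rational(-181227095479, 159756630110) ≈ -1.1344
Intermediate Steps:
Function('q')(f, L) = Mul(-3, f)
Add(Mul(Add(-115, Mul(928, Function('q')(31, -29))), Pow(-288398, -1)), Mul(-794383, Pow(Mul(Mul(49, -119), W), -1))) = Add(Mul(Add(-115, Mul(928, Mul(-3, 31))), Pow(-288398, -1)), Mul(-794383, Pow(Mul(Mul(49, -119), -95), -1))) = Add(Mul(Add(-115, Mul(928, -93)), Rational(-1, 288398)), Mul(-794383, Pow(Mul(-5831, -95), -1))) = Add(Mul(Add(-115, -86304), Rational(-1, 288398)), Mul(-794383, Pow(553945, -1))) = Add(Mul(-86419, Rational(-1, 288398)), Mul(-794383, Rational(1, 553945))) = Add(Rational(86419, 288398), Rational(-794383, 553945)) = Rational(-181227095479, 159756630110)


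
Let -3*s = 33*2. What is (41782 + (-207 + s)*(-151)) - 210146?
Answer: -133785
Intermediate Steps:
s = -22 (s = -11*2 = -⅓*66 = -22)
(41782 + (-207 + s)*(-151)) - 210146 = (41782 + (-207 - 22)*(-151)) - 210146 = (41782 - 229*(-151)) - 210146 = (41782 + 34579) - 210146 = 76361 - 210146 = -133785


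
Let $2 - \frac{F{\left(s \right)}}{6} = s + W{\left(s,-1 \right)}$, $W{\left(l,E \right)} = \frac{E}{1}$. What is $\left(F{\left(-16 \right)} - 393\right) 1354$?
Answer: $-377766$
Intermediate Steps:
$W{\left(l,E \right)} = E$ ($W{\left(l,E \right)} = E 1 = E$)
$F{\left(s \right)} = 18 - 6 s$ ($F{\left(s \right)} = 12 - 6 \left(s - 1\right) = 12 - 6 \left(-1 + s\right) = 12 - \left(-6 + 6 s\right) = 18 - 6 s$)
$\left(F{\left(-16 \right)} - 393\right) 1354 = \left(\left(18 - -96\right) - 393\right) 1354 = \left(\left(18 + 96\right) - 393\right) 1354 = \left(114 - 393\right) 1354 = \left(-279\right) 1354 = -377766$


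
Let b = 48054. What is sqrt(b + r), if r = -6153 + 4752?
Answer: sqrt(46653) ≈ 215.99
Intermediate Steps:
r = -1401
sqrt(b + r) = sqrt(48054 - 1401) = sqrt(46653)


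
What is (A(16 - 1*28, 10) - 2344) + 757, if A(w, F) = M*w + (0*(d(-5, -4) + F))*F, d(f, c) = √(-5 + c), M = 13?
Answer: -1743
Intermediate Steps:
A(w, F) = 13*w (A(w, F) = 13*w + (0*(√(-5 - 4) + F))*F = 13*w + (0*(√(-9) + F))*F = 13*w + (0*(3*I + F))*F = 13*w + (0*(F + 3*I))*F = 13*w + 0*F = 13*w + 0 = 13*w)
(A(16 - 1*28, 10) - 2344) + 757 = (13*(16 - 1*28) - 2344) + 757 = (13*(16 - 28) - 2344) + 757 = (13*(-12) - 2344) + 757 = (-156 - 2344) + 757 = -2500 + 757 = -1743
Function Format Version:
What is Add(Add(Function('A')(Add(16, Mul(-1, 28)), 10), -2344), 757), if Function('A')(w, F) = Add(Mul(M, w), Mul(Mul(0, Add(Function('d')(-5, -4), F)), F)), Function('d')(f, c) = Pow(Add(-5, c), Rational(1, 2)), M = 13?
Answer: -1743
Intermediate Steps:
Function('A')(w, F) = Mul(13, w) (Function('A')(w, F) = Add(Mul(13, w), Mul(Mul(0, Add(Pow(Add(-5, -4), Rational(1, 2)), F)), F)) = Add(Mul(13, w), Mul(Mul(0, Add(Pow(-9, Rational(1, 2)), F)), F)) = Add(Mul(13, w), Mul(Mul(0, Add(Mul(3, I), F)), F)) = Add(Mul(13, w), Mul(Mul(0, Add(F, Mul(3, I))), F)) = Add(Mul(13, w), Mul(0, F)) = Add(Mul(13, w), 0) = Mul(13, w))
Add(Add(Function('A')(Add(16, Mul(-1, 28)), 10), -2344), 757) = Add(Add(Mul(13, Add(16, Mul(-1, 28))), -2344), 757) = Add(Add(Mul(13, Add(16, -28)), -2344), 757) = Add(Add(Mul(13, -12), -2344), 757) = Add(Add(-156, -2344), 757) = Add(-2500, 757) = -1743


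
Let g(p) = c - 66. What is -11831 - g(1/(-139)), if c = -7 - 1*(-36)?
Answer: -11794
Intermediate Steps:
c = 29 (c = -7 + 36 = 29)
g(p) = -37 (g(p) = 29 - 66 = -37)
-11831 - g(1/(-139)) = -11831 - 1*(-37) = -11831 + 37 = -11794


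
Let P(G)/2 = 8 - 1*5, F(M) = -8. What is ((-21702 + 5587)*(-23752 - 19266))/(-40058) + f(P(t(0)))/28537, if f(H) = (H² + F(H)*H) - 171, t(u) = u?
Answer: -9891428261602/571567573 ≈ -17306.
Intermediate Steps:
P(G) = 6 (P(G) = 2*(8 - 1*5) = 2*(8 - 5) = 2*3 = 6)
f(H) = -171 + H² - 8*H (f(H) = (H² - 8*H) - 171 = -171 + H² - 8*H)
((-21702 + 5587)*(-23752 - 19266))/(-40058) + f(P(t(0)))/28537 = ((-21702 + 5587)*(-23752 - 19266))/(-40058) + (-171 + 6² - 8*6)/28537 = -16115*(-43018)*(-1/40058) + (-171 + 36 - 48)*(1/28537) = 693235070*(-1/40058) - 183*1/28537 = -346617535/20029 - 183/28537 = -9891428261602/571567573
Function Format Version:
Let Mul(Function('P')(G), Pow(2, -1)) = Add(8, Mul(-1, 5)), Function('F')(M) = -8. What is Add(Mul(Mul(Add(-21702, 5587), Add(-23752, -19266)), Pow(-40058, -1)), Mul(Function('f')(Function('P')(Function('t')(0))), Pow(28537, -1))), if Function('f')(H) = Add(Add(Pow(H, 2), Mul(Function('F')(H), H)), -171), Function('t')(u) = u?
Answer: Rational(-9891428261602, 571567573) ≈ -17306.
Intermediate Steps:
Function('P')(G) = 6 (Function('P')(G) = Mul(2, Add(8, Mul(-1, 5))) = Mul(2, Add(8, -5)) = Mul(2, 3) = 6)
Function('f')(H) = Add(-171, Pow(H, 2), Mul(-8, H)) (Function('f')(H) = Add(Add(Pow(H, 2), Mul(-8, H)), -171) = Add(-171, Pow(H, 2), Mul(-8, H)))
Add(Mul(Mul(Add(-21702, 5587), Add(-23752, -19266)), Pow(-40058, -1)), Mul(Function('f')(Function('P')(Function('t')(0))), Pow(28537, -1))) = Add(Mul(Mul(Add(-21702, 5587), Add(-23752, -19266)), Pow(-40058, -1)), Mul(Add(-171, Pow(6, 2), Mul(-8, 6)), Pow(28537, -1))) = Add(Mul(Mul(-16115, -43018), Rational(-1, 40058)), Mul(Add(-171, 36, -48), Rational(1, 28537))) = Add(Mul(693235070, Rational(-1, 40058)), Mul(-183, Rational(1, 28537))) = Add(Rational(-346617535, 20029), Rational(-183, 28537)) = Rational(-9891428261602, 571567573)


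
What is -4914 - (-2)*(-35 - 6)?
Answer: -4996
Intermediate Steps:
-4914 - (-2)*(-35 - 6) = -4914 - (-2)*(-41) = -4914 - 1*82 = -4914 - 82 = -4996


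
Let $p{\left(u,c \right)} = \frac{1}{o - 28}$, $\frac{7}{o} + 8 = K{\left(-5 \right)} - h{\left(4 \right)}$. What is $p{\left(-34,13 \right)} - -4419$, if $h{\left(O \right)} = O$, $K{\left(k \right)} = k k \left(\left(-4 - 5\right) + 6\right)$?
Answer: $\frac{10795530}{2443} \approx 4419.0$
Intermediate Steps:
$K{\left(k \right)} = - 3 k^{2}$ ($K{\left(k \right)} = k^{2} \left(-9 + 6\right) = k^{2} \left(-3\right) = - 3 k^{2}$)
$o = - \frac{7}{87}$ ($o = \frac{7}{-8 - \left(4 + 3 \left(-5\right)^{2}\right)} = \frac{7}{-8 - 79} = \frac{7}{-87} = 7 \left(- \frac{1}{87}\right) = - \frac{7}{87} \approx -0.08046$)
$p{\left(u,c \right)} = - \frac{87}{2443}$ ($p{\left(u,c \right)} = \frac{1}{- \frac{7}{87} - 28} = \frac{1}{- \frac{2443}{87}} = - \frac{87}{2443}$)
$p{\left(-34,13 \right)} - -4419 = - \frac{87}{2443} - -4419 = - \frac{87}{2443} + 4419 = \frac{10795530}{2443}$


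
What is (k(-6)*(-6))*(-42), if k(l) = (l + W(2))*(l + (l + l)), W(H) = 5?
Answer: 4536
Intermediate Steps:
k(l) = 3*l*(5 + l) (k(l) = (l + 5)*(l + (l + l)) = (5 + l)*(l + 2*l) = (5 + l)*(3*l) = 3*l*(5 + l))
(k(-6)*(-6))*(-42) = ((3*(-6)*(5 - 6))*(-6))*(-42) = ((3*(-6)*(-1))*(-6))*(-42) = (18*(-6))*(-42) = -108*(-42) = 4536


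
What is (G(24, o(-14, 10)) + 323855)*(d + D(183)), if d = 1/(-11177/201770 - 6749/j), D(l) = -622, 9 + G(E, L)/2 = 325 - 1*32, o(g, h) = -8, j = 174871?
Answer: -75626937473937388/368475433 ≈ -2.0524e+8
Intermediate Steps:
G(E, L) = 568 (G(E, L) = -18 + 2*(325 - 1*32) = -18 + 2*(325 - 32) = -18 + 2*293 = -18 + 586 = 568)
d = -35283721670/3316278897 (d = 1/(-11177/201770 - 6749/174871) = 1/(-3316278897/35283721670) = -35283721670/3316278897 ≈ -10.640)
(G(24, o(-14, 10)) + 323855)*(d + D(183)) = (568 + 323855)*(-35283721670/3316278897 - 622) = 324423*(-2098009195604/3316278897) = -75626937473937388/368475433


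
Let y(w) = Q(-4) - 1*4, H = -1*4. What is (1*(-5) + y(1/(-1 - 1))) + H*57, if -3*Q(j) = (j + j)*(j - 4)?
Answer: -775/3 ≈ -258.33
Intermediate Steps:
H = -4
Q(j) = -2*j*(-4 + j)/3 (Q(j) = -(j + j)*(j - 4)/3 = -2*j*(-4 + j)/3)
y(w) = -76/3 (y(w) = (⅔)*(-4)*(4 - 1*(-4)) - 1*4 = (⅔)*(-4)*(4 + 4) - 4 = (⅔)*(-4)*8 - 4 = -64/3 - 4 = -76/3)
(1*(-5) + y(1/(-1 - 1))) + H*57 = (1*(-5) - 76/3) - 4*57 = (-5 - 76/3) - 228 = -91/3 - 228 = -775/3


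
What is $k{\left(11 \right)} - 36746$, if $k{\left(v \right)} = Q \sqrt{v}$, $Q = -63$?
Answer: $-36746 - 63 \sqrt{11} \approx -36955.0$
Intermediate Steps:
$k{\left(v \right)} = - 63 \sqrt{v}$
$k{\left(11 \right)} - 36746 = - 63 \sqrt{11} - 36746 = -36746 - 63 \sqrt{11}$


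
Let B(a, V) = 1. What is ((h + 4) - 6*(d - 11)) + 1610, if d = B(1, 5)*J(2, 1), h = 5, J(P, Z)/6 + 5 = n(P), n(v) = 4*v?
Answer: 1577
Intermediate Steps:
J(P, Z) = -30 + 24*P (J(P, Z) = -30 + 6*(4*P) = -30 + 24*P)
d = 18 (d = 1*(-30 + 24*2) = 1*(-30 + 48) = 1*18 = 18)
((h + 4) - 6*(d - 11)) + 1610 = ((5 + 4) - 6*(18 - 11)) + 1610 = (9 - 6*7) + 1610 = (9 - 42) + 1610 = -33 + 1610 = 1577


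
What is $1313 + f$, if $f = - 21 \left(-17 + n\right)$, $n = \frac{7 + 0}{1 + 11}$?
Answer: $\frac{6631}{4} \approx 1657.8$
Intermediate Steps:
$n = \frac{7}{12} \approx 0.58333$
$f = \frac{1379}{4}$ ($f = - 21 \left(-17 + \frac{7}{12}\right) = \left(-21\right) \left(- \frac{197}{12}\right) = \frac{1379}{4} \approx 344.75$)
$1313 + f = 1313 + \frac{1379}{4} = \frac{6631}{4}$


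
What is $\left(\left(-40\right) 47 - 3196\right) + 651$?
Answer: $-4425$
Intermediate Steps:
$\left(\left(-40\right) 47 - 3196\right) + 651 = \left(-1880 - 3196\right) + 651 = -5076 + 651 = -4425$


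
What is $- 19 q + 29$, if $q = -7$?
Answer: $162$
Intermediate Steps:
$- 19 q + 29 = \left(-19\right) \left(-7\right) + 29 = 133 + 29 = 162$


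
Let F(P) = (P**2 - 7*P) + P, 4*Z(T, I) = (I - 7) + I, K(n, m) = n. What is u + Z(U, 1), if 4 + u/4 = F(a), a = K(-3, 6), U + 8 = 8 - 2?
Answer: 363/4 ≈ 90.750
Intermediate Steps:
U = -2 (U = -8 + (8 - 2) = -8 + 6 = -2)
a = -3
Z(T, I) = -7/4 + I/2 (Z(T, I) = ((I - 7) + I)/4 = ((-7 + I) + I)/4 = (-7 + 2*I)/4 = -7/4 + I/2)
F(P) = P**2 - 6*P
u = 92 (u = -16 + 4*(-3*(-6 - 3)) = -16 + 4*(-3*(-9)) = -16 + 4*27 = -16 + 108 = 92)
u + Z(U, 1) = 92 + (-7/4 + (1/2)*1) = 92 + (-7/4 + 1/2) = 92 - 5/4 = 363/4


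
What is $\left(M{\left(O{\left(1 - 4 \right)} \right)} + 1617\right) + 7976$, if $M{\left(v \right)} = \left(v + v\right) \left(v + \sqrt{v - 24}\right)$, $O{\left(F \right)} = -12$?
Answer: $9881 - 144 i \approx 9881.0 - 144.0 i$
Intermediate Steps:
$M{\left(v \right)} = 2 v \left(v + \sqrt{-24 + v}\right)$
$\left(M{\left(O{\left(1 - 4 \right)} \right)} + 1617\right) + 7976 = \left(2 \left(-12\right) \left(-12 + \sqrt{-24 - 12}\right) + 1617\right) + 7976 = \left(2 \left(-12\right) \left(-12 + \sqrt{-36}\right) + 1617\right) + 7976 = \left(2 \left(-12\right) \left(-12 + 6 i\right) + 1617\right) + 7976 = \left(\left(288 - 144 i\right) + 1617\right) + 7976 = \left(1905 - 144 i\right) + 7976 = 9881 - 144 i$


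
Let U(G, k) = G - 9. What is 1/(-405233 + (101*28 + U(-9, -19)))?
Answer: -1/402423 ≈ -2.4849e-6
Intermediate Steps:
U(G, k) = -9 + G
1/(-405233 + (101*28 + U(-9, -19))) = 1/(-405233 + (101*28 + (-9 - 9))) = 1/(-405233 + (2828 - 18)) = 1/(-405233 + 2810) = 1/(-402423) = -1/402423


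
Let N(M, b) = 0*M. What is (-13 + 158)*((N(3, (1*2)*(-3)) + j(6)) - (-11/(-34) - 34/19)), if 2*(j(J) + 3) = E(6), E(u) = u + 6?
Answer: 418325/646 ≈ 647.56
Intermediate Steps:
E(u) = 6 + u
N(M, b) = 0
j(J) = 3 (j(J) = -3 + (6 + 6)/2 = -3 + (1/2)*12 = -3 + 6 = 3)
(-13 + 158)*((N(3, (1*2)*(-3)) + j(6)) - (-11/(-34) - 34/19)) = (-13 + 158)*((0 + 3) - (-11/(-34) - 34/19)) = 145*(3 - (-11*(-1/34) - 34*1/19)) = 145*(3 - (11/34 - 34/19)) = 145*(3 - 1*(-947/646)) = 145*(3 + 947/646) = 145*(2885/646) = 418325/646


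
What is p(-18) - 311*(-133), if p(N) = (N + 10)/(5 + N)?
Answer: 537727/13 ≈ 41364.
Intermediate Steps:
p(N) = (10 + N)/(5 + N)
p(-18) - 311*(-133) = (10 - 18)/(5 - 18) - 311*(-133) = -8/(-13) + 41363 = -1/13*(-8) + 41363 = 8/13 + 41363 = 537727/13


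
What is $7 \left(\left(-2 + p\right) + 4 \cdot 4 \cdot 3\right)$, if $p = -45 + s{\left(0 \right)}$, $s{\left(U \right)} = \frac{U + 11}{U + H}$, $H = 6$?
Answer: $\frac{119}{6} \approx 19.833$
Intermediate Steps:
$s{\left(U \right)} = \frac{11 + U}{6 + U}$ ($s{\left(U \right)} = \frac{U + 11}{U + 6} = \frac{11 + U}{6 + U}$)
$p = - \frac{259}{6}$ ($p = -45 + \frac{11 + 0}{6 + 0} = -45 + \frac{1}{6} \cdot 11 = -45 + \frac{11}{6} = - \frac{259}{6} \approx -43.167$)
$7 \left(\left(-2 + p\right) + 4 \cdot 4 \cdot 3\right) = 7 \left(\left(-2 - \frac{259}{6}\right) + 4 \cdot 4 \cdot 3\right) = 7 \left(- \frac{271}{6} + 16 \cdot 3\right) = 7 \left(- \frac{271}{6} + 48\right) = 7 \cdot \frac{17}{6} = \frac{119}{6}$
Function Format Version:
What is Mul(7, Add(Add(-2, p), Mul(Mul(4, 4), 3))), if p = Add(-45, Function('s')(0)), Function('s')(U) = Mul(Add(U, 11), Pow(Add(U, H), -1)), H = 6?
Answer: Rational(119, 6) ≈ 19.833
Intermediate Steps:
Function('s')(U) = Mul(Pow(Add(6, U), -1), Add(11, U)) (Function('s')(U) = Mul(Add(U, 11), Pow(Add(U, 6), -1)) = Mul(Add(11, U), Pow(Add(6, U), -1)) = Mul(Pow(Add(6, U), -1), Add(11, U)))
p = Rational(-259, 6) (p = Add(-45, Mul(Pow(Add(6, 0), -1), Add(11, 0))) = Add(-45, Mul(Pow(6, -1), 11)) = Add(-45, Mul(Rational(1, 6), 11)) = Add(-45, Rational(11, 6)) = Rational(-259, 6) ≈ -43.167)
Mul(7, Add(Add(-2, p), Mul(Mul(4, 4), 3))) = Mul(7, Add(Add(-2, Rational(-259, 6)), Mul(Mul(4, 4), 3))) = Mul(7, Add(Rational(-271, 6), Mul(16, 3))) = Mul(7, Add(Rational(-271, 6), 48)) = Mul(7, Rational(17, 6)) = Rational(119, 6)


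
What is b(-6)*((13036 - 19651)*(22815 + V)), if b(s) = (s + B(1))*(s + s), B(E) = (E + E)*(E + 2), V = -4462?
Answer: 0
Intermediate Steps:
B(E) = 2*E*(2 + E) (B(E) = (2*E)*(2 + E) = 2*E*(2 + E))
b(s) = 2*s*(6 + s) (b(s) = (s + 2*1*(2 + 1))*(s + s) = (s + 2*1*3)*(2*s) = (s + 6)*(2*s) = (6 + s)*(2*s) = 2*s*(6 + s))
b(-6)*((13036 - 19651)*(22815 + V)) = (2*(-6)*(6 - 6))*((13036 - 19651)*(22815 - 4462)) = (2*(-6)*0)*(-6615*18353) = 0*(-121405095) = 0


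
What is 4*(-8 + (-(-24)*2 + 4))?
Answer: 176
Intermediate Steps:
4*(-8 + (-(-24)*2 + 4)) = 4*(-8 + (-6*(-8) + 4)) = 4*(-8 + (48 + 4)) = 4*(-8 + 52) = 4*44 = 176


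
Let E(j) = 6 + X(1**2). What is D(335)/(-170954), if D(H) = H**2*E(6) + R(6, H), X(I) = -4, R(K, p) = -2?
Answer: -16032/12211 ≈ -1.3129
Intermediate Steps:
E(j) = 2 (E(j) = 6 - 4 = 2)
D(H) = -2 + 2*H**2 (D(H) = H**2*2 - 2 = 2*H**2 - 2 = -2 + 2*H**2)
D(335)/(-170954) = (-2 + 2*335**2)/(-170954) = (-2 + 2*112225)*(-1/170954) = (-2 + 224450)*(-1/170954) = 224448*(-1/170954) = -16032/12211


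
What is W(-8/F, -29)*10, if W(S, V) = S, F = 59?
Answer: -80/59 ≈ -1.3559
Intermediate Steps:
W(-8/F, -29)*10 = -8/59*10 = -80/59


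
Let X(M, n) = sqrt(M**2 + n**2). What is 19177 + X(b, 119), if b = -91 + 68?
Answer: 19177 + sqrt(14690) ≈ 19298.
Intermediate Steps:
b = -23
19177 + X(b, 119) = 19177 + sqrt((-23)**2 + 119**2) = 19177 + sqrt(529 + 14161) = 19177 + sqrt(14690)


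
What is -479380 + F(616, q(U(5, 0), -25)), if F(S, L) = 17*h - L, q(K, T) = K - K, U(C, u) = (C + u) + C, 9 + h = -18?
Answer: -479839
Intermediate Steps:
h = -27 (h = -9 - 18 = -27)
U(C, u) = u + 2*C
q(K, T) = 0
F(S, L) = -459 - L (F(S, L) = 17*(-27) - L = -459 - L)
-479380 + F(616, q(U(5, 0), -25)) = -479380 + (-459 - 1*0) = -479380 + (-459 + 0) = -479380 - 459 = -479839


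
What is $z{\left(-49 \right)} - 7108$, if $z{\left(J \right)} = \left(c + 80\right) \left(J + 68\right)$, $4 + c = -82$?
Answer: $-7222$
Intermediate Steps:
$c = -86$ ($c = -4 - 82 = -86$)
$z{\left(J \right)} = -408 - 6 J$ ($z{\left(J \right)} = \left(-86 + 80\right) \left(J + 68\right) = - 6 \left(68 + J\right) = -408 - 6 J$)
$z{\left(-49 \right)} - 7108 = \left(-408 - -294\right) - 7108 = \left(-408 + 294\right) - 7108 = -114 - 7108 = -7222$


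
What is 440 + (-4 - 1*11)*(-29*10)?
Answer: 4790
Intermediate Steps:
440 + (-4 - 1*11)*(-29*10) = 440 + (-4 - 11)*(-290) = 440 - 15*(-290) = 440 + 4350 = 4790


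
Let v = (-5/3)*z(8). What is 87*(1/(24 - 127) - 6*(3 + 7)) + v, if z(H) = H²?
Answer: -1646201/309 ≈ -5327.5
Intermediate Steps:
v = -320/3 (v = -5/3*8² = -5*⅓*64 = -5/3*64 = -320/3 ≈ -106.67)
87*(1/(24 - 127) - 6*(3 + 7)) + v = 87*(1/(24 - 127) - 6*(3 + 7)) - 320/3 = 87*(1/(-103) - 6*10) - 320/3 = 87*(-1/103 - 60) - 320/3 = 87*(-6181/103) - 320/3 = -537747/103 - 320/3 = -1646201/309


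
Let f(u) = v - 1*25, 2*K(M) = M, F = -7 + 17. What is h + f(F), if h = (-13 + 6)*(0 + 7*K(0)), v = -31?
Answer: -56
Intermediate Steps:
F = 10
K(M) = M/2
f(u) = -56 (f(u) = -31 - 1*25 = -31 - 25 = -56)
h = 0 (h = (-13 + 6)*(0 + 7*((½)*0)) = -7*(0 + 7*0) = -7*(0 + 0) = -7*0 = 0)
h + f(F) = 0 - 56 = -56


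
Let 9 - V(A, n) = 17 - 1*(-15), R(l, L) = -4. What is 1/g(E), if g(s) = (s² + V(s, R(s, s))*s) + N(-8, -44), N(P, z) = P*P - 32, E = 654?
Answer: 1/412706 ≈ 2.4230e-6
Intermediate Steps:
N(P, z) = -32 + P² (N(P, z) = P² - 32 = -32 + P²)
V(A, n) = -23 (V(A, n) = 9 - (17 - 1*(-15)) = 9 - (17 + 15) = 9 - 1*32 = 9 - 32 = -23)
g(s) = 32 + s² - 23*s (g(s) = (s² - 23*s) + (-32 + (-8)²) = (s² - 23*s) + (-32 + 64) = (s² - 23*s) + 32 = 32 + s² - 23*s)
1/g(E) = 1/(32 + 654² - 23*654) = 1/(32 + 427716 - 15042) = 1/412706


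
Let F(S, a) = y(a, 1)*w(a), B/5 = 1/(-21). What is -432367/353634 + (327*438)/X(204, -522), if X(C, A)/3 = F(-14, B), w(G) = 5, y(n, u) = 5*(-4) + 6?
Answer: -8456730059/12377190 ≈ -683.25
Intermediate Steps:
y(n, u) = -14 (y(n, u) = -20 + 6 = -14)
B = -5/21 (B = 5/(-21) = 5*(-1/21) = -5/21 ≈ -0.23810)
F(S, a) = -70 (F(S, a) = -14*5 = -70)
X(C, A) = -210 (X(C, A) = 3*(-70) = -210)
-432367/353634 + (327*438)/X(204, -522) = -432367/353634 + (327*438)/(-210) = -432367*1/353634 + 143226*(-1/210) = -432367/353634 - 23871/35 = -8456730059/12377190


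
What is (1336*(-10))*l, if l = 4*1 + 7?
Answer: -146960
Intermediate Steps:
l = 11 (l = 4 + 7 = 11)
(1336*(-10))*l = (1336*(-10))*11 = -13360*11 = -146960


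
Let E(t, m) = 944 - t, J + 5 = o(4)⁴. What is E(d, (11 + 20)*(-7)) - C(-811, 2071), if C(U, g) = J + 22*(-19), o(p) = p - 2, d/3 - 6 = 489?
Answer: -134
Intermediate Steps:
d = 1485 (d = 18 + 3*489 = 18 + 1467 = 1485)
o(p) = -2 + p
J = 11 (J = -5 + (-2 + 4)⁴ = -5 + 2⁴ = -5 + 16 = 11)
C(U, g) = -407 (C(U, g) = 11 + 22*(-19) = 11 - 418 = -407)
E(d, (11 + 20)*(-7)) - C(-811, 2071) = (944 - 1*1485) - 1*(-407) = (944 - 1485) + 407 = -541 + 407 = -134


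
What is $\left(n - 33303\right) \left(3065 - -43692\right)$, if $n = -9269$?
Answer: $-1990539004$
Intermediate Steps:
$\left(n - 33303\right) \left(3065 - -43692\right) = \left(-9269 - 33303\right) \left(3065 - -43692\right) = - 42572 \left(3065 + 43692\right) = \left(-42572\right) 46757 = -1990539004$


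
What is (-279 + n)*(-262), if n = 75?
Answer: 53448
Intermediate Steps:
(-279 + n)*(-262) = (-279 + 75)*(-262) = -204*(-262) = 53448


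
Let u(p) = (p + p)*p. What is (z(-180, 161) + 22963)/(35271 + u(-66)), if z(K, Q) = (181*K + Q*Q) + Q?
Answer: 16465/43983 ≈ 0.37435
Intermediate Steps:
u(p) = 2*p² (u(p) = (2*p)*p = 2*p²)
z(K, Q) = Q + Q² + 181*K (z(K, Q) = (181*K + Q²) + Q = (Q² + 181*K) + Q = Q + Q² + 181*K)
(z(-180, 161) + 22963)/(35271 + u(-66)) = ((161 + 161² + 181*(-180)) + 22963)/(35271 + 2*(-66)²) = ((161 + 25921 - 32580) + 22963)/(35271 + 2*4356) = (-6498 + 22963)/(35271 + 8712) = 16465/43983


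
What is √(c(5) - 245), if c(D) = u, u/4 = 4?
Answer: I*√229 ≈ 15.133*I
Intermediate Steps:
u = 16 (u = 4*4 = 16)
c(D) = 16
√(c(5) - 245) = √(16 - 245) = √(-229) = I*√229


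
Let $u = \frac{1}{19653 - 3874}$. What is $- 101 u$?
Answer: $- \frac{101}{15779} \approx -0.0064009$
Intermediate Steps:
$u = \frac{1}{15779}$ ($u = \frac{1}{19653 - 3874} = \frac{1}{15779} \approx 6.3375 \cdot 10^{-5}$)
$- 101 u = \left(-101\right) \frac{1}{15779} = - \frac{101}{15779}$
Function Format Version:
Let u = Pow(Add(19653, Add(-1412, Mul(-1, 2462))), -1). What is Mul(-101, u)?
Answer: Rational(-101, 15779) ≈ -0.0064009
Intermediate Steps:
u = Rational(1, 15779) (u = Pow(Add(19653, Add(-1412, -2462)), -1) = Pow(Add(19653, -3874), -1) = Pow(15779, -1) = Rational(1, 15779) ≈ 6.3375e-5)
Mul(-101, u) = Mul(-101, Rational(1, 15779)) = Rational(-101, 15779)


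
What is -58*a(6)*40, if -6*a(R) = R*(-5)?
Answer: -11600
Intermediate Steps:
a(R) = 5*R/6 (a(R) = -R*(-5)/6 = -(-5)*R/6 = 5*R/6)
-58*a(6)*40 = -145*6/3*40 = -58*5*40 = -290*40 = -11600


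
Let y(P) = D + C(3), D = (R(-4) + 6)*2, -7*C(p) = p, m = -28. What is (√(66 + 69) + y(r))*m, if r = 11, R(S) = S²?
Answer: -1220 - 84*√15 ≈ -1545.3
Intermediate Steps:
C(p) = -p/7
D = 44 (D = ((-4)² + 6)*2 = (16 + 6)*2 = 22*2 = 44)
y(P) = 305/7 (y(P) = 44 - ⅐*3 = 44 - 3/7 = 305/7)
(√(66 + 69) + y(r))*m = (√(66 + 69) + 305/7)*(-28) = (√135 + 305/7)*(-28) = (3*√15 + 305/7)*(-28) = (305/7 + 3*√15)*(-28) = -1220 - 84*√15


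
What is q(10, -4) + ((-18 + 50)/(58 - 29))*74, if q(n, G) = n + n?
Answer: 2948/29 ≈ 101.66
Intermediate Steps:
q(n, G) = 2*n
q(10, -4) + ((-18 + 50)/(58 - 29))*74 = 2*10 + ((-18 + 50)/(58 - 29))*74 = 20 + (32/29)*74 = 20 + 2368/29 = 2948/29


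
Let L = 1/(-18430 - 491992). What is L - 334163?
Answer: -170564146787/510422 ≈ -3.3416e+5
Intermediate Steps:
L = -1/510422 (L = 1/(-510422) = -1/510422 ≈ -1.9592e-6)
L - 334163 = -1/510422 - 334163 = -170564146787/510422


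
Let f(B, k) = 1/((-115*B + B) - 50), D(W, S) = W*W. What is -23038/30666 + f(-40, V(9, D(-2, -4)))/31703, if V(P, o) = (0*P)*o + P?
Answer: -1646992709737/2192320466490 ≈ -0.75126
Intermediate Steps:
D(W, S) = W**2
V(P, o) = P (V(P, o) = 0*o + P = 0 + P = P)
f(B, k) = 1/(-50 - 114*B) (f(B, k) = 1/(-114*B - 50) = 1/(-50 - 114*B))
-23038/30666 + f(-40, V(9, D(-2, -4)))/31703 = -23038/30666 - 1/(50 + 114*(-40))/31703 = -23038*1/30666 - 1/(50 - 4560)*(1/31703) = -11519/15333 - 1/(-4510)*(1/31703) = -11519/15333 - 1*(-1/4510)*(1/31703) = -11519/15333 + (1/4510)*(1/31703) = -11519/15333 + 1/142980530 = -1646992709737/2192320466490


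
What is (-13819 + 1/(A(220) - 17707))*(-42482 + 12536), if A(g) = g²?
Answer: 4233831021812/10231 ≈ 4.1382e+8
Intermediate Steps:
(-13819 + 1/(A(220) - 17707))*(-42482 + 12536) = (-13819 + 1/(220² - 17707))*(-42482 + 12536) = (-13819 + 1/(48400 - 17707))*(-29946) = (-13819 + 1/30693)*(-29946) = -424146566/30693*(-29946) = 4233831021812/10231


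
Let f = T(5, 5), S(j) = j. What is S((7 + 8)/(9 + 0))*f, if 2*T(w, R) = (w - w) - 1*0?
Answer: 0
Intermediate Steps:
T(w, R) = 0 (T(w, R) = ((w - w) - 1*0)/2 = (0 + 0)/2 = (½)*0 = 0)
f = 0
S((7 + 8)/(9 + 0))*f = ((7 + 8)/(9 + 0))*0 = (15/9)*0 = (15*(⅑))*0 = (5/3)*0 = 0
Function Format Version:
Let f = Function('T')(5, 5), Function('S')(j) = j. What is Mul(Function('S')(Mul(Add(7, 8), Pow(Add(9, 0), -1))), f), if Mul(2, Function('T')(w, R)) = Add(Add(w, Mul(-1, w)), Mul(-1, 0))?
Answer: 0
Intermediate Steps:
Function('T')(w, R) = 0 (Function('T')(w, R) = Mul(Rational(1, 2), Add(Add(w, Mul(-1, w)), Mul(-1, 0))) = Mul(Rational(1, 2), Add(0, 0)) = Mul(Rational(1, 2), 0) = 0)
f = 0
Mul(Function('S')(Mul(Add(7, 8), Pow(Add(9, 0), -1))), f) = Mul(Mul(Add(7, 8), Pow(Add(9, 0), -1)), 0) = Mul(Mul(15, Pow(9, -1)), 0) = Mul(Mul(15, Rational(1, 9)), 0) = Mul(Rational(5, 3), 0) = 0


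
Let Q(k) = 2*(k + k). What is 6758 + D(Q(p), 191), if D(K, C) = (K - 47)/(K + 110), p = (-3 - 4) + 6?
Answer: 716297/106 ≈ 6757.5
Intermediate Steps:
p = -1 (p = -7 + 6 = -1)
Q(k) = 4*k (Q(k) = 2*(2*k) = 4*k)
D(K, C) = (-47 + K)/(110 + K)
6758 + D(Q(p), 191) = 6758 + (-47 + 4*(-1))/(110 + 4*(-1)) = 6758 + (-47 - 4)/(110 - 4) = 6758 - 51/106 = 716297/106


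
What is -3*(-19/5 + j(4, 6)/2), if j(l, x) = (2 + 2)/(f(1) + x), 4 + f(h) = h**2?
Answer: 47/5 ≈ 9.4000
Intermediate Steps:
f(h) = -4 + h**2
j(l, x) = 4/(-3 + x) (j(l, x) = (2 + 2)/((-4 + 1**2) + x) = 4/((-4 + 1) + x) = 4/(-3 + x))
-3*(-19/5 + j(4, 6)/2) = -3*(-19/5 + (4/(-3 + 6))/2) = -3*(-19*1/5 + (4/3)*(1/2)) = -3*(-19/5 + (4*(1/3))*(1/2)) = -3*(-19/5 + (4/3)*(1/2)) = -3*(-19/5 + 2/3) = -3*(-47/15) = 47/5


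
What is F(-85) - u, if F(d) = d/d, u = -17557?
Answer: 17558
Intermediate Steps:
F(d) = 1
F(-85) - u = 1 - 1*(-17557) = 1 + 17557 = 17558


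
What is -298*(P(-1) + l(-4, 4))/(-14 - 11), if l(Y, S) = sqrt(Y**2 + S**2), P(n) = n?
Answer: -298/25 + 1192*sqrt(2)/25 ≈ 55.510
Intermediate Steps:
l(Y, S) = sqrt(S**2 + Y**2)
-298*(P(-1) + l(-4, 4))/(-14 - 11) = -298*(-1 + sqrt(4**2 + (-4)**2))/(-14 - 11) = -298*(-1 + sqrt(16 + 16))/(-25) = -298*(-1 + sqrt(32))*(-1)/25 = -298*(-1 + 4*sqrt(2))*(-1)/25 = -298*(1/25 - 4*sqrt(2)/25) = -298/25 + 1192*sqrt(2)/25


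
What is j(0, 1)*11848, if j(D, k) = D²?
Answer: 0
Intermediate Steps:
j(0, 1)*11848 = 0²*11848 = 0*11848 = 0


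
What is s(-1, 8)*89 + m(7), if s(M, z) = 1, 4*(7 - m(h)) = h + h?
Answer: 185/2 ≈ 92.500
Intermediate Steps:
m(h) = 7 - h/2 (m(h) = 7 - (h + h)/4 = 7 - h/2)
s(-1, 8)*89 + m(7) = 1*89 + (7 - ½*7) = 89 + (7 - 7/2) = 89 + 7/2 = 185/2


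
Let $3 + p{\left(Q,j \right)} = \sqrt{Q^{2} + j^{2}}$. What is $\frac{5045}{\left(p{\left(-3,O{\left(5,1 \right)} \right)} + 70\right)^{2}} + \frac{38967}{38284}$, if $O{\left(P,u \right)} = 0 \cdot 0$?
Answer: $\frac{9602027}{4689790} \approx 2.0474$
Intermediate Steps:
$O{\left(P,u \right)} = 0$
$p{\left(Q,j \right)} = -3 + \sqrt{Q^{2} + j^{2}}$
$\frac{5045}{\left(p{\left(-3,O{\left(5,1 \right)} \right)} + 70\right)^{2}} + \frac{38967}{38284} = \frac{5045}{\left(\left(-3 + \sqrt{\left(-3\right)^{2} + 0^{2}}\right) + 70\right)^{2}} + \frac{38967}{38284} = \frac{5045}{\left(\left(-3 + \sqrt{9 + 0}\right) + 70\right)^{2}} + 38967 \cdot \frac{1}{38284} = \frac{5045}{\left(\left(-3 + \sqrt{9}\right) + 70\right)^{2}} + \frac{38967}{38284} = \frac{5045}{\left(\left(-3 + 3\right) + 70\right)^{2}} + \frac{38967}{38284} = \frac{5045}{\left(0 + 70\right)^{2}} + \frac{38967}{38284} = \frac{5045}{70^{2}} + \frac{38967}{38284} = \frac{5045}{4900} + \frac{38967}{38284} = 5045 \cdot \frac{1}{4900} + \frac{38967}{38284} = \frac{1009}{980} + \frac{38967}{38284} = \frac{9602027}{4689790}$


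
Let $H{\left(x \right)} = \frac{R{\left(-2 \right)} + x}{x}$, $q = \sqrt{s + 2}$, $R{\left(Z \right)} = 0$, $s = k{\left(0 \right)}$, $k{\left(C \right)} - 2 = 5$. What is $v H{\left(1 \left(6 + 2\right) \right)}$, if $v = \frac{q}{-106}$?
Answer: $- \frac{3}{106} \approx -0.028302$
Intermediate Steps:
$k{\left(C \right)} = 7$ ($k{\left(C \right)} = 2 + 5 = 7$)
$s = 7$
$q = 3$ ($q = \sqrt{7 + 2} = \sqrt{9} = 3$)
$v = - \frac{3}{106}$ ($v = \frac{3}{-106} = 3 \left(- \frac{1}{106}\right) = - \frac{3}{106} \approx -0.028302$)
$H{\left(x \right)} = 1$ ($H{\left(x \right)} = \frac{0 + x}{x} = \frac{x}{x} = 1$)
$v H{\left(1 \left(6 + 2\right) \right)} = \left(- \frac{3}{106}\right) 1 = - \frac{3}{106}$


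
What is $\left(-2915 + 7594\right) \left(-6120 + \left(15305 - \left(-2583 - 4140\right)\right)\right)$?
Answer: $74433532$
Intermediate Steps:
$\left(-2915 + 7594\right) \left(-6120 + \left(15305 - \left(-2583 - 4140\right)\right)\right) = 4679 \left(-6120 + \left(15305 - -6723\right)\right) = 4679 \left(-6120 + \left(15305 + 6723\right)\right) = 4679 \left(-6120 + 22028\right) = 4679 \cdot 15908 = 74433532$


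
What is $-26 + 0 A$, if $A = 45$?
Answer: $-26$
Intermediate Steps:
$-26 + 0 A = -26 + 0 \cdot 45 = -26 + 0 = -26$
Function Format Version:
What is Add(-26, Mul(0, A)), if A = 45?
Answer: -26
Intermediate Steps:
Add(-26, Mul(0, A)) = Add(-26, Mul(0, 45)) = Add(-26, 0) = -26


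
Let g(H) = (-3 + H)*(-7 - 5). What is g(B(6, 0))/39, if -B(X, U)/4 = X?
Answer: 108/13 ≈ 8.3077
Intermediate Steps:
B(X, U) = -4*X
g(H) = 36 - 12*H (g(H) = (-3 + H)*(-12) = 36 - 12*H)
g(B(6, 0))/39 = (36 - (-48)*6)/39 = (36 - 12*(-24))*(1/39) = (36 + 288)*(1/39) = 324*(1/39) = 108/13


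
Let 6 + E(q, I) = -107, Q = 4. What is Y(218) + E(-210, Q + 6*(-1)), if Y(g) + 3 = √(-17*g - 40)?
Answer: -116 + I*√3746 ≈ -116.0 + 61.205*I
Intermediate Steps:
E(q, I) = -113 (E(q, I) = -6 - 107 = -113)
Y(g) = -3 + √(-40 - 17*g) (Y(g) = -3 + √(-17*g - 40) = -3 + √(-40 - 17*g))
Y(218) + E(-210, Q + 6*(-1)) = (-3 + √(-40 - 17*218)) - 113 = (-3 + √(-40 - 3706)) - 113 = (-3 + √(-3746)) - 113 = (-3 + I*√3746) - 113 = -116 + I*√3746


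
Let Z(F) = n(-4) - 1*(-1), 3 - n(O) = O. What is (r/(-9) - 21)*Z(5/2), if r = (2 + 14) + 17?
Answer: -592/3 ≈ -197.33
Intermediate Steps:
n(O) = 3 - O
Z(F) = 8 (Z(F) = (3 - 1*(-4)) - 1*(-1) = (3 + 4) + 1 = 7 + 1 = 8)
r = 33 (r = 16 + 17 = 33)
(r/(-9) - 21)*Z(5/2) = (33/(-9) - 21)*8 = (33*(-1/9) - 21)*8 = (-11/3 - 21)*8 = -74/3*8 = -592/3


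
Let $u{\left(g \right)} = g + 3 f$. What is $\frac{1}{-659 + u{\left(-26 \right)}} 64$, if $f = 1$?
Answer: $- \frac{32}{341} \approx -0.093842$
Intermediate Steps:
$u{\left(g \right)} = 3 + g$ ($u{\left(g \right)} = g + 3 \cdot 1 = g + 3 = 3 + g$)
$\frac{1}{-659 + u{\left(-26 \right)}} 64 = \frac{1}{-659 + \left(3 - 26\right)} 64 = \frac{1}{-659 - 23} \cdot 64 = \frac{1}{-682} \cdot 64 = \left(- \frac{1}{682}\right) 64 = - \frac{32}{341}$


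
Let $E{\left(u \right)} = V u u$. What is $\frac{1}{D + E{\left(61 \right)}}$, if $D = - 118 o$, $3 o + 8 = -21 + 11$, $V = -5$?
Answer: $- \frac{1}{17897} \approx -5.5875 \cdot 10^{-5}$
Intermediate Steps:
$o = -6$ ($o = - \frac{8}{3} + \frac{-21 + 11}{3} = - \frac{8}{3} + \frac{1}{3} \left(-10\right) = - \frac{8}{3} - \frac{10}{3} = -6$)
$E{\left(u \right)} = - 5 u^{2}$ ($E{\left(u \right)} = - 5 u u = - 5 u^{2}$)
$D = 708$ ($D = \left(-118\right) \left(-6\right) = 708$)
$\frac{1}{D + E{\left(61 \right)}} = \frac{1}{708 - 5 \cdot 61^{2}} = \frac{1}{708 - 18605} = \frac{1}{-17897} = - \frac{1}{17897}$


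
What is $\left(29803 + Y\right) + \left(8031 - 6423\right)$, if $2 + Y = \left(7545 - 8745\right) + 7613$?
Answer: $37822$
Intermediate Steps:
$Y = 6411$ ($Y = -2 + \left(\left(7545 - 8745\right) + 7613\right) = -2 + \left(-1200 + 7613\right) = -2 + 6413 = 6411$)
$\left(29803 + Y\right) + \left(8031 - 6423\right) = \left(29803 + 6411\right) + \left(8031 - 6423\right) = 36214 + 1608 = 37822$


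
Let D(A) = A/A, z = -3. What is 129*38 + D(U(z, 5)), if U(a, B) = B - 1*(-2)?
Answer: 4903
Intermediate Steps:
U(a, B) = 2 + B (U(a, B) = B + 2 = 2 + B)
D(A) = 1
129*38 + D(U(z, 5)) = 129*38 + 1 = 4902 + 1 = 4903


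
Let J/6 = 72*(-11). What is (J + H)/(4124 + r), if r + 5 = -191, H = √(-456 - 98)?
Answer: -594/491 + I*√554/3928 ≈ -1.2098 + 0.0059922*I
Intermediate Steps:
H = I*√554 (H = √(-554) = I*√554 ≈ 23.537*I)
J = -4752 (J = 6*(72*(-11)) = 6*(-792) = -4752)
r = -196 (r = -5 - 191 = -196)
(J + H)/(4124 + r) = (-4752 + I*√554)/(4124 - 196) = (-4752 + I*√554)/3928 = (-4752 + I*√554)*(1/3928) = -594/491 + I*√554/3928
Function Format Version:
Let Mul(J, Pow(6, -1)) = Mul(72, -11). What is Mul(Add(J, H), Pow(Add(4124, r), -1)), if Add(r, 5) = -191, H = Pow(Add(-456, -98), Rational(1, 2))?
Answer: Add(Rational(-594, 491), Mul(Rational(1, 3928), I, Pow(554, Rational(1, 2)))) ≈ Add(-1.2098, Mul(0.0059922, I))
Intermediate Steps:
H = Mul(I, Pow(554, Rational(1, 2))) (H = Pow(-554, Rational(1, 2)) = Mul(I, Pow(554, Rational(1, 2))) ≈ Mul(23.537, I))
J = -4752 (J = Mul(6, Mul(72, -11)) = Mul(6, -792) = -4752)
r = -196 (r = Add(-5, -191) = -196)
Mul(Add(J, H), Pow(Add(4124, r), -1)) = Mul(Add(-4752, Mul(I, Pow(554, Rational(1, 2)))), Pow(Add(4124, -196), -1)) = Mul(Add(-4752, Mul(I, Pow(554, Rational(1, 2)))), Pow(3928, -1)) = Mul(Add(-4752, Mul(I, Pow(554, Rational(1, 2)))), Rational(1, 3928)) = Add(Rational(-594, 491), Mul(Rational(1, 3928), I, Pow(554, Rational(1, 2))))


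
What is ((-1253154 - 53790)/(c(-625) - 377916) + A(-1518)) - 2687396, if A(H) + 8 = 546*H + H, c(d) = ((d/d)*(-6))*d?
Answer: -73123396642/20787 ≈ -3.5177e+6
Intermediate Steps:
c(d) = -6*d (c(d) = (1*(-6))*d = -6*d)
A(H) = -8 + 547*H (A(H) = -8 + (546*H + H) = -8 + 547*H)
((-1253154 - 53790)/(c(-625) - 377916) + A(-1518)) - 2687396 = ((-1253154 - 53790)/(-6*(-625) - 377916) + (-8 + 547*(-1518))) - 2687396 = (-1306944/(3750 - 377916) + (-8 - 830346)) - 2687396 = (-1306944/(-374166) - 830354) - 2687396 = (-1306944*(-1/374166) - 830354) - 2687396 = (72608/20787 - 830354) - 2687396 = -17260495990/20787 - 2687396 = -73123396642/20787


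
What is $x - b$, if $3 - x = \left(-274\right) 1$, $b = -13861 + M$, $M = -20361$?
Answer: $34499$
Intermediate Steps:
$b = -34222$ ($b = -13861 - 20361 = -34222$)
$x = 277$ ($x = 3 - \left(-274\right) 1 = 3 - -274 = 3 + 274 = 277$)
$x - b = 277 - -34222 = 277 + 34222 = 34499$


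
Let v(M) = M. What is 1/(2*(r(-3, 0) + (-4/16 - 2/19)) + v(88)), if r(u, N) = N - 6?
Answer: 38/2861 ≈ 0.013282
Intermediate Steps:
r(u, N) = -6 + N
1/(2*(r(-3, 0) + (-4/16 - 2/19)) + v(88)) = 1/(2*((-6 + 0) + (-4/16 - 2/19)) + 88) = 1/(2*(-6 + (-4*1/16 - 2*1/19)) + 88) = 1/(2*(-6 + (-¼ - 2/19)) + 88) = 1/(2*(-6 - 27/76) + 88) = 1/(2*(-483/76) + 88) = 1/(-483/38 + 88) = 1/(2861/38) = 38/2861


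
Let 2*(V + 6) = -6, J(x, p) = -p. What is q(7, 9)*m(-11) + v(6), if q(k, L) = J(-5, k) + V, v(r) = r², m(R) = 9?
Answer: -108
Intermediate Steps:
V = -9 (V = -6 + (½)*(-6) = -6 - 3 = -9)
q(k, L) = -9 - k (q(k, L) = -k - 9 = -9 - k)
q(7, 9)*m(-11) + v(6) = (-9 - 1*7)*9 + 6² = (-9 - 7)*9 + 36 = -16*9 + 36 = -144 + 36 = -108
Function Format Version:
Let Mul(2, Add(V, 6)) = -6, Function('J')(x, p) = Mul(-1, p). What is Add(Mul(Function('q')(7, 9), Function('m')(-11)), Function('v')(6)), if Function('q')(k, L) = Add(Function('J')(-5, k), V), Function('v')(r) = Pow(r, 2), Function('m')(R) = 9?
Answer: -108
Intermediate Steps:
V = -9 (V = Add(-6, Mul(Rational(1, 2), -6)) = Add(-6, -3) = -9)
Function('q')(k, L) = Add(-9, Mul(-1, k)) (Function('q')(k, L) = Add(Mul(-1, k), -9) = Add(-9, Mul(-1, k)))
Add(Mul(Function('q')(7, 9), Function('m')(-11)), Function('v')(6)) = Add(Mul(Add(-9, Mul(-1, 7)), 9), Pow(6, 2)) = Add(Mul(Add(-9, -7), 9), 36) = Add(Mul(-16, 9), 36) = Add(-144, 36) = -108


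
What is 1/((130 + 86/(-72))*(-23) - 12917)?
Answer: -36/571663 ≈ -6.2974e-5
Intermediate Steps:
1/((130 + 86/(-72))*(-23) - 12917) = 1/((130 + 86*(-1/72))*(-23) - 12917) = 1/((130 - 43/36)*(-23) - 12917) = 1/((4637/36)*(-23) - 12917) = 1/(-106651/36 - 12917) = 1/(-571663/36) = -36/571663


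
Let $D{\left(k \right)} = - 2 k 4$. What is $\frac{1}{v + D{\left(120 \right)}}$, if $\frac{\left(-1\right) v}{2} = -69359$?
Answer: $\frac{1}{137758} \approx 7.2591 \cdot 10^{-6}$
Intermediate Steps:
$v = 138718$ ($v = \left(-2\right) \left(-69359\right) = 138718$)
$D{\left(k \right)} = - 8 k$
$\frac{1}{v + D{\left(120 \right)}} = \frac{1}{138718 - 960} = \frac{1}{137758}$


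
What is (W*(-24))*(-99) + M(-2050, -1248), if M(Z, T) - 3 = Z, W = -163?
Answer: -389335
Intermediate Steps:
M(Z, T) = 3 + Z
(W*(-24))*(-99) + M(-2050, -1248) = -163*(-24)*(-99) + (3 - 2050) = 3912*(-99) - 2047 = -387288 - 2047 = -389335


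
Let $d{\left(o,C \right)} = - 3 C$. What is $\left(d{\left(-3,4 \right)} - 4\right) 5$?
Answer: $-80$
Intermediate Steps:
$\left(d{\left(-3,4 \right)} - 4\right) 5 = \left(\left(-3\right) 4 - 4\right) 5 = \left(-12 - 4\right) 5 = \left(-16\right) 5 = -80$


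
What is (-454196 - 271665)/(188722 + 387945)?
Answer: -725861/576667 ≈ -1.2587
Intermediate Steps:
(-454196 - 271665)/(188722 + 387945) = -725861/576667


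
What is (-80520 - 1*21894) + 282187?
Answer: 179773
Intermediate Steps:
(-80520 - 1*21894) + 282187 = (-80520 - 21894) + 282187 = -102414 + 282187 = 179773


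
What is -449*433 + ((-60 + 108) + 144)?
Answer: -194225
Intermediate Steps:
-449*433 + ((-60 + 108) + 144) = -194417 + (48 + 144) = -194417 + 192 = -194225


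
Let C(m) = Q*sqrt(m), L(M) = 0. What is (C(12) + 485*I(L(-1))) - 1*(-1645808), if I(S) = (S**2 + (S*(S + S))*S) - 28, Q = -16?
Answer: 1632228 - 32*sqrt(3) ≈ 1.6322e+6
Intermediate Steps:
I(S) = -28 + S**2 + 2*S**3 (I(S) = (S**2 + (S*(2*S))*S) - 28 = (S**2 + (2*S**2)*S) - 28 = (S**2 + 2*S**3) - 28 = -28 + S**2 + 2*S**3)
C(m) = -16*sqrt(m)
(C(12) + 485*I(L(-1))) - 1*(-1645808) = (-32*sqrt(3) + 485*(-28 + 0**2 + 2*0**3)) - 1*(-1645808) = (-32*sqrt(3) + 485*(-28 + 0 + 2*0)) + 1645808 = (-32*sqrt(3) + 485*(-28 + 0 + 0)) + 1645808 = (-32*sqrt(3) + 485*(-28)) + 1645808 = (-32*sqrt(3) - 13580) + 1645808 = (-13580 - 32*sqrt(3)) + 1645808 = 1632228 - 32*sqrt(3)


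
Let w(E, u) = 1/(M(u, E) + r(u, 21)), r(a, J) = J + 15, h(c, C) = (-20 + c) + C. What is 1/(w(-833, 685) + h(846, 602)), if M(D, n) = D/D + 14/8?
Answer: 155/221344 ≈ 0.00070027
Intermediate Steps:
h(c, C) = -20 + C + c
M(D, n) = 11/4 (M(D, n) = 1 + 14*(1/8) = 1 + 7/4 = 11/4)
r(a, J) = 15 + J
w(E, u) = 4/155 (w(E, u) = 1/(11/4 + (15 + 21)) = 1/(11/4 + 36) = 1/(155/4) = 4/155)
1/(w(-833, 685) + h(846, 602)) = 1/(4/155 + (-20 + 602 + 846)) = 1/(4/155 + 1428) = 1/(221344/155) = 155/221344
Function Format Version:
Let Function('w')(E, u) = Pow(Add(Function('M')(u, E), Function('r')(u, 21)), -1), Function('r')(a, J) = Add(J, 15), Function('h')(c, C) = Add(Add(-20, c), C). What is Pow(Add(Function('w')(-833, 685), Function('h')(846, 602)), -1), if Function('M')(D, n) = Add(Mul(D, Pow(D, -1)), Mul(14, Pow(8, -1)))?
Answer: Rational(155, 221344) ≈ 0.00070027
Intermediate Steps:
Function('h')(c, C) = Add(-20, C, c)
Function('M')(D, n) = Rational(11, 4) (Function('M')(D, n) = Add(1, Mul(14, Rational(1, 8))) = Add(1, Rational(7, 4)) = Rational(11, 4))
Function('r')(a, J) = Add(15, J)
Function('w')(E, u) = Rational(4, 155) (Function('w')(E, u) = Pow(Add(Rational(11, 4), Add(15, 21)), -1) = Pow(Add(Rational(11, 4), 36), -1) = Pow(Rational(155, 4), -1) = Rational(4, 155))
Pow(Add(Function('w')(-833, 685), Function('h')(846, 602)), -1) = Pow(Add(Rational(4, 155), Add(-20, 602, 846)), -1) = Pow(Add(Rational(4, 155), 1428), -1) = Pow(Rational(221344, 155), -1) = Rational(155, 221344)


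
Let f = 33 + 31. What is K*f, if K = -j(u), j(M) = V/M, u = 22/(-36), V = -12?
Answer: -13824/11 ≈ -1256.7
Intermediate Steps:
u = -11/18 (u = 22*(-1/36) = -11/18 ≈ -0.61111)
j(M) = -12/M
f = 64
K = -216/11 (K = -(-12)/(-11/18) = -(-12)*(-18)/11 = -1*216/11 = -216/11 ≈ -19.636)
K*f = -216/11*64 = -13824/11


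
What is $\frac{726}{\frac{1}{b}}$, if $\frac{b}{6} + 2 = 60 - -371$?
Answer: $1868724$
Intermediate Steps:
$b = 2574$ ($b = -12 + 6 \left(60 - -371\right) = -12 + 6 \left(60 + 371\right) = -12 + 6 \cdot 431 = -12 + 2586 = 2574$)
$\frac{726}{\frac{1}{b}} = \frac{726}{\frac{1}{2574}} = 726 \frac{1}{\frac{1}{2574}} = 726 \cdot 2574 = 1868724$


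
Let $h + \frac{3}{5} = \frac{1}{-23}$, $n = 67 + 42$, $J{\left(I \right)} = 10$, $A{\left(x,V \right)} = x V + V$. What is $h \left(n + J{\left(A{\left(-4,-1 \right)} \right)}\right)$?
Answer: $- \frac{8806}{115} \approx -76.574$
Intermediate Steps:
$A{\left(x,V \right)} = V + V x$ ($A{\left(x,V \right)} = V x + V = V + V x$)
$n = 109$
$h = - \frac{74}{115}$ ($h = - \frac{3}{5} + \frac{1}{-23} = - \frac{3}{5} - \frac{1}{23} = - \frac{74}{115} \approx -0.64348$)
$h \left(n + J{\left(A{\left(-4,-1 \right)} \right)}\right) = - \frac{74 \left(109 + 10\right)}{115} = \left(- \frac{74}{115}\right) 119 = - \frac{8806}{115}$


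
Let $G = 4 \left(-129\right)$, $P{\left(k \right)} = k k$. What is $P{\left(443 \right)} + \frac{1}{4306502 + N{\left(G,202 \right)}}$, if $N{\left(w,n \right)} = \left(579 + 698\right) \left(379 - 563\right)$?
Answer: $\frac{799034475967}{4071534} \approx 1.9625 \cdot 10^{5}$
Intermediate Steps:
$P{\left(k \right)} = k^{2}$
$G = -516$
$N{\left(w,n \right)} = -234968$ ($N{\left(w,n \right)} = 1277 \left(-184\right) = -234968$)
$P{\left(443 \right)} + \frac{1}{4306502 + N{\left(G,202 \right)}} = 443^{2} + \frac{1}{4306502 - 234968} = 196249 + \frac{1}{4071534} = \frac{799034475967}{4071534}$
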